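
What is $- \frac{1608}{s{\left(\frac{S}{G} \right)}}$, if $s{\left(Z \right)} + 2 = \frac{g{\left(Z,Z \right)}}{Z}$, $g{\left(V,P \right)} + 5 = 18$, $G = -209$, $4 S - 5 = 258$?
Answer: $\frac{70484}{1899} \approx 37.116$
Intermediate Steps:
$S = \frac{263}{4}$ ($S = \frac{5}{4} + \frac{1}{4} \cdot 258 = \frac{5}{4} + \frac{129}{2} = \frac{263}{4} \approx 65.75$)
$g{\left(V,P \right)} = 13$ ($g{\left(V,P \right)} = -5 + 18 = 13$)
$s{\left(Z \right)} = -2 + \frac{13}{Z}$
$- \frac{1608}{s{\left(\frac{S}{G} \right)}} = - \frac{1608}{-2 + \frac{13}{\frac{263}{4} \frac{1}{-209}}} = - \frac{1608}{-2 + \frac{13}{\frac{263}{4} \left(- \frac{1}{209}\right)}} = - \frac{1608}{-2 + \frac{13}{- \frac{263}{836}}} = - \frac{1608}{-2 + 13 \left(- \frac{836}{263}\right)} = - \frac{1608}{-2 - \frac{10868}{263}} = - \frac{1608}{- \frac{11394}{263}} = \left(-1608\right) \left(- \frac{263}{11394}\right) = \frac{70484}{1899}$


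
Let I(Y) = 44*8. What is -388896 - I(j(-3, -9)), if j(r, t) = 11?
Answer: -389248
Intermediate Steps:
I(Y) = 352
-388896 - I(j(-3, -9)) = -388896 - 1*352 = -388896 - 352 = -389248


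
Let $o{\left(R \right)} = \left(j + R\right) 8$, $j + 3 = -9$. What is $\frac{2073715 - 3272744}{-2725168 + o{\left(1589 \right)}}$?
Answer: $\frac{1199029}{2712552} \approx 0.44203$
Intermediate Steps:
$j = -12$ ($j = -3 - 9 = -12$)
$o{\left(R \right)} = -96 + 8 R$ ($o{\left(R \right)} = \left(-12 + R\right) 8 = -96 + 8 R$)
$\frac{2073715 - 3272744}{-2725168 + o{\left(1589 \right)}} = \frac{2073715 - 3272744}{-2725168 + \left(-96 + 8 \cdot 1589\right)} = - \frac{1199029}{-2725168 + \left(-96 + 12712\right)} = - \frac{1199029}{-2725168 + 12616} = - \frac{1199029}{-2712552} = \left(-1199029\right) \left(- \frac{1}{2712552}\right) = \frac{1199029}{2712552}$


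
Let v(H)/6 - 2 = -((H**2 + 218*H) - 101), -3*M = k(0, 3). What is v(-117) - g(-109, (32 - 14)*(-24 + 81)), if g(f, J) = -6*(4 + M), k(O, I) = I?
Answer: 71538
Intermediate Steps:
M = -1 (M = -1/3*3 = -1)
v(H) = 618 - 1308*H - 6*H**2 (v(H) = 12 + 6*(-((H**2 + 218*H) - 101)) = 12 + 6*(-(-101 + H**2 + 218*H)) = 12 + 6*(101 - H**2 - 218*H) = 12 + (606 - 1308*H - 6*H**2) = 618 - 1308*H - 6*H**2)
g(f, J) = -18 (g(f, J) = -6*(4 - 1) = -6*3 = -18)
v(-117) - g(-109, (32 - 14)*(-24 + 81)) = (618 - 1308*(-117) - 6*(-117)**2) - 1*(-18) = (618 + 153036 - 6*13689) + 18 = (618 + 153036 - 82134) + 18 = 71520 + 18 = 71538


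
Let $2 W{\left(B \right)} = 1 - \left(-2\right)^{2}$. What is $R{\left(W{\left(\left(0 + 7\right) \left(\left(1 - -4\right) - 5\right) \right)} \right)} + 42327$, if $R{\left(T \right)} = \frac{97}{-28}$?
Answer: $\frac{1185059}{28} \approx 42324.0$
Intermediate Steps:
$W{\left(B \right)} = - \frac{3}{2}$ ($W{\left(B \right)} = \frac{1 - \left(-2\right)^{2}}{2} = \frac{1 - 4}{2} = \frac{1}{2} \left(-3\right) = - \frac{3}{2}$)
$R{\left(T \right)} = - \frac{97}{28}$ ($R{\left(T \right)} = 97 \left(- \frac{1}{28}\right) = - \frac{97}{28}$)
$R{\left(W{\left(\left(0 + 7\right) \left(\left(1 - -4\right) - 5\right) \right)} \right)} + 42327 = - \frac{97}{28} + 42327 = \frac{1185059}{28}$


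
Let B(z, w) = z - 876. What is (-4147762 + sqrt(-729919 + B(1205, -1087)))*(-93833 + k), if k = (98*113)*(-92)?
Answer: 4614970059442 - 1112641*I*sqrt(729590) ≈ 4.615e+12 - 9.5037e+8*I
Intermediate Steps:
B(z, w) = -876 + z
k = -1018808 (k = 11074*(-92) = -1018808)
(-4147762 + sqrt(-729919 + B(1205, -1087)))*(-93833 + k) = (-4147762 + sqrt(-729919 + (-876 + 1205)))*(-93833 - 1018808) = (-4147762 + sqrt(-729919 + 329))*(-1112641) = (-4147762 + sqrt(-729590))*(-1112641) = (-4147762 + I*sqrt(729590))*(-1112641) = 4614970059442 - 1112641*I*sqrt(729590)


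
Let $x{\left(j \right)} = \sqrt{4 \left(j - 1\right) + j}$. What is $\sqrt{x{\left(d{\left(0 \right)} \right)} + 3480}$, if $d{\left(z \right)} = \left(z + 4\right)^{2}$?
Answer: $\sqrt{3480 + 2 \sqrt{19}} \approx 59.065$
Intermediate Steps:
$d{\left(z \right)} = \left(4 + z\right)^{2}$
$x{\left(j \right)} = \sqrt{-4 + 5 j}$ ($x{\left(j \right)} = \sqrt{4 \left(-1 + j\right) + j} = \sqrt{\left(-4 + 4 j\right) + j} = \sqrt{-4 + 5 j}$)
$\sqrt{x{\left(d{\left(0 \right)} \right)} + 3480} = \sqrt{\sqrt{-4 + 5 \left(4 + 0\right)^{2}} + 3480} = \sqrt{\sqrt{-4 + 5 \cdot 4^{2}} + 3480} = \sqrt{\sqrt{-4 + 5 \cdot 16} + 3480} = \sqrt{\sqrt{-4 + 80} + 3480} = \sqrt{\sqrt{76} + 3480} = \sqrt{2 \sqrt{19} + 3480} = \sqrt{3480 + 2 \sqrt{19}}$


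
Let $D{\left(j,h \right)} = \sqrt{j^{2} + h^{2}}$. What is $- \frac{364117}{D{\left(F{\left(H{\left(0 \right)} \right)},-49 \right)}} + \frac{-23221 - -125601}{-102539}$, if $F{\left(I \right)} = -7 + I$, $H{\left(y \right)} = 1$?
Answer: $- \frac{102380}{102539} - \frac{364117 \sqrt{2437}}{2437} \approx -7376.9$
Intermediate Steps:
$D{\left(j,h \right)} = \sqrt{h^{2} + j^{2}}$
$- \frac{364117}{D{\left(F{\left(H{\left(0 \right)} \right)},-49 \right)}} + \frac{-23221 - -125601}{-102539} = - \frac{364117}{\sqrt{\left(-49\right)^{2} + \left(-7 + 1\right)^{2}}} + \frac{-23221 - -125601}{-102539} = - \frac{364117}{\sqrt{2401 + \left(-6\right)^{2}}} + \left(-23221 + 125601\right) \left(- \frac{1}{102539}\right) = - \frac{364117}{\sqrt{2401 + 36}} + 102380 \left(- \frac{1}{102539}\right) = - \frac{364117}{\sqrt{2437}} - \frac{102380}{102539} = - 364117 \frac{\sqrt{2437}}{2437} - \frac{102380}{102539} = - \frac{364117 \sqrt{2437}}{2437} - \frac{102380}{102539} = - \frac{102380}{102539} - \frac{364117 \sqrt{2437}}{2437}$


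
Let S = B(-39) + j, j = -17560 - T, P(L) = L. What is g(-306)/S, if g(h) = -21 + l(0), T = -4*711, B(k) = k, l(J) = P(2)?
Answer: 19/14755 ≈ 0.0012877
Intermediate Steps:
l(J) = 2
T = -2844
j = -14716 (j = -17560 - 1*(-2844) = -17560 + 2844 = -14716)
g(h) = -19 (g(h) = -21 + 2 = -19)
S = -14755 (S = -39 - 14716 = -14755)
g(-306)/S = -19/(-14755) = -19*(-1/14755) = 19/14755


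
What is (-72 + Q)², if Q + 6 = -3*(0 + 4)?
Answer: 8100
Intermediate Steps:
Q = -18 (Q = -6 - 3*(0 + 4) = -6 - 3*4 = -6 - 12 = -18)
(-72 + Q)² = (-72 - 18)² = (-90)² = 8100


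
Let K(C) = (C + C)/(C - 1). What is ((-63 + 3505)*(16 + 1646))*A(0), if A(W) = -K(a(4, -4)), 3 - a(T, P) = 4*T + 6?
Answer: -54345738/5 ≈ -1.0869e+7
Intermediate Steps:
a(T, P) = -3 - 4*T (a(T, P) = 3 - (4*T + 6) = 3 - (6 + 4*T) = 3 + (-6 - 4*T) = -3 - 4*T)
K(C) = 2*C/(-1 + C) (K(C) = (2*C)/(-1 + C) = 2*C/(-1 + C))
A(W) = -19/10 (A(W) = -2*(-3 - 4*4)/(-1 + (-3 - 4*4)) = -2*(-3 - 16)/(-1 + (-3 - 16)) = -2*(-19)/(-1 - 19) = -2*(-19)/(-20) = -2*(-19)*(-1)/20 = -1*19/10 = -19/10)
((-63 + 3505)*(16 + 1646))*A(0) = ((-63 + 3505)*(16 + 1646))*(-19/10) = (3442*1662)*(-19/10) = 5720604*(-19/10) = -54345738/5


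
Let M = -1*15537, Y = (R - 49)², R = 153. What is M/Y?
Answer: -15537/10816 ≈ -1.4365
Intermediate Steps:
Y = 10816 (Y = (153 - 49)² = 104² = 10816)
M = -15537
M/Y = -15537/10816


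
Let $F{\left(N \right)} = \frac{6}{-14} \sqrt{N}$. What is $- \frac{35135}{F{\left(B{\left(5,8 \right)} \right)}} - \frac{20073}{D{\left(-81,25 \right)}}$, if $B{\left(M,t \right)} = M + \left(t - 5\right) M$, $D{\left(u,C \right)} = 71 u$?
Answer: $\frac{6691}{1917} + \frac{49189 \sqrt{5}}{6} \approx 18335.0$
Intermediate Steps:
$B{\left(M,t \right)} = M + M \left(-5 + t\right)$ ($B{\left(M,t \right)} = M + \left(t - 5\right) M = M + \left(-5 + t\right) M = M + M \left(-5 + t\right)$)
$F{\left(N \right)} = - \frac{3 \sqrt{N}}{7}$ ($F{\left(N \right)} = 6 \left(- \frac{1}{14}\right) \sqrt{N} = - \frac{3 \sqrt{N}}{7}$)
$- \frac{35135}{F{\left(B{\left(5,8 \right)} \right)}} - \frac{20073}{D{\left(-81,25 \right)}} = - \frac{35135}{\left(- \frac{3}{7}\right) \sqrt{5 \left(-4 + 8\right)}} - \frac{20073}{71 \left(-81\right)} = - \frac{35135}{\left(- \frac{3}{7}\right) \sqrt{5 \cdot 4}} - \frac{20073}{-5751} = - \frac{35135}{\left(- \frac{3}{7}\right) \sqrt{20}} - - \frac{6691}{1917} = - \frac{35135}{\left(- \frac{3}{7}\right) 2 \sqrt{5}} + \frac{6691}{1917} = - \frac{35135}{\left(- \frac{6}{7}\right) \sqrt{5}} + \frac{6691}{1917} = - 35135 \left(- \frac{7 \sqrt{5}}{30}\right) + \frac{6691}{1917} = \frac{49189 \sqrt{5}}{6} + \frac{6691}{1917} = \frac{6691}{1917} + \frac{49189 \sqrt{5}}{6}$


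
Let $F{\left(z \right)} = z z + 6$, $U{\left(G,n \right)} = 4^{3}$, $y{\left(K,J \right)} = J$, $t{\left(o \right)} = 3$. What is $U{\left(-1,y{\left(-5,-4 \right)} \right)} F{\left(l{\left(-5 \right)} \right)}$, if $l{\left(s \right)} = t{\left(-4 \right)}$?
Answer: $960$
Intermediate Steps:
$U{\left(G,n \right)} = 64$
$l{\left(s \right)} = 3$
$F{\left(z \right)} = 6 + z^{2}$ ($F{\left(z \right)} = z^{2} + 6 = 6 + z^{2}$)
$U{\left(-1,y{\left(-5,-4 \right)} \right)} F{\left(l{\left(-5 \right)} \right)} = 64 \left(6 + 3^{2}\right) = 64 \left(6 + 9\right) = 64 \cdot 15 = 960$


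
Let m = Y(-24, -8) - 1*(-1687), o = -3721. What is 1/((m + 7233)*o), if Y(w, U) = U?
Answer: -1/33161552 ≈ -3.0155e-8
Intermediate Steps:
m = 1679 (m = -8 - 1*(-1687) = -8 + 1687 = 1679)
1/((m + 7233)*o) = 1/((1679 + 7233)*(-3721)) = -1/3721/8912 = (1/8912)*(-1/3721) = -1/33161552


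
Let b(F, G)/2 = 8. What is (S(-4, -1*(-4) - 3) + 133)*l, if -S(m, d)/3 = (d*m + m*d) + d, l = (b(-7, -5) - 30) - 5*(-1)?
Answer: -1386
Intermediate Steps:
b(F, G) = 16 (b(F, G) = 2*8 = 16)
l = -9 (l = (16 - 30) - 5*(-1) = -14 + 5 = -9)
S(m, d) = -3*d - 6*d*m (S(m, d) = -3*((d*m + m*d) + d) = -3*((d*m + d*m) + d) = -3*(2*d*m + d) = -3*(d + 2*d*m) = -3*d - 6*d*m)
(S(-4, -1*(-4) - 3) + 133)*l = (-3*(-1*(-4) - 3)*(1 + 2*(-4)) + 133)*(-9) = (-3*(4 - 3)*(1 - 8) + 133)*(-9) = (-3*1*(-7) + 133)*(-9) = (21 + 133)*(-9) = 154*(-9) = -1386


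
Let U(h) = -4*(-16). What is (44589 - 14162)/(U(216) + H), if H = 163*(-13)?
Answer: -30427/2055 ≈ -14.806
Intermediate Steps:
U(h) = 64
H = -2119
(44589 - 14162)/(U(216) + H) = (44589 - 14162)/(64 - 2119) = 30427/(-2055) = 30427*(-1/2055) = -30427/2055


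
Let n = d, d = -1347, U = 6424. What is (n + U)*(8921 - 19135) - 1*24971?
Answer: -51881449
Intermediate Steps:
n = -1347
(n + U)*(8921 - 19135) - 1*24971 = (-1347 + 6424)*(8921 - 19135) - 1*24971 = 5077*(-10214) - 24971 = -51856478 - 24971 = -51881449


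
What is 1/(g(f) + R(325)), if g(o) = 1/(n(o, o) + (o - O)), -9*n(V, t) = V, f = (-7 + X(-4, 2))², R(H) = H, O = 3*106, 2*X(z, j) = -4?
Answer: 246/79949 ≈ 0.0030770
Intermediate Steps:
X(z, j) = -2 (X(z, j) = (½)*(-4) = -2)
O = 318
f = 81 (f = (-7 - 2)² = (-9)² = 81)
n(V, t) = -V/9
g(o) = 1/(-318 + 8*o/9) (g(o) = 1/(-o/9 + (o - 1*318)) = 1/(-o/9 + (o - 318)) = 1/(-o/9 + (-318 + o)) = 1/(-318 + 8*o/9))
1/(g(f) + R(325)) = 1/(9/(2*(-1431 + 4*81)) + 325) = 1/(9/(2*(-1431 + 324)) + 325) = 1/((9/2)/(-1107) + 325) = 1/((9/2)*(-1/1107) + 325) = 1/(-1/246 + 325) = 1/(79949/246) = 246/79949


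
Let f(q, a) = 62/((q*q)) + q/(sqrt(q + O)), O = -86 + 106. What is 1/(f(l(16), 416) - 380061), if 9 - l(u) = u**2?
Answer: -321119719500546941/122045081613843023479092 - 919358226007*I*sqrt(227)/122045081613843023479092 ≈ -2.6312e-6 - 1.135e-10*I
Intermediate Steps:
O = 20
l(u) = 9 - u**2
f(q, a) = 62/q**2 + q/sqrt(20 + q) (f(q, a) = 62/((q*q)) + q/(sqrt(q + 20)) = 62/(q**2) + q/(sqrt(20 + q)) = 62/q**2 + q/sqrt(20 + q))
1/(f(l(16), 416) - 380061) = 1/((62/(9 - 1*16**2)**2 + (9 - 1*16**2)/sqrt(20 + (9 - 1*16**2))) - 380061) = 1/((62/(9 - 1*256)**2 + (9 - 1*256)/sqrt(20 + (9 - 1*256))) - 380061) = 1/((62/(9 - 256)**2 + (9 - 256)/sqrt(20 + (9 - 256))) - 380061) = 1/((62/(-247)**2 - 247/sqrt(20 - 247)) - 380061) = 1/((62*(1/61009) - (-247)*I*sqrt(227)/227) - 380061) = 1/((62/61009 - (-247)*I*sqrt(227)/227) - 380061) = 1/((62/61009 + 247*I*sqrt(227)/227) - 380061) = 1/(-23187141487/61009 + 247*I*sqrt(227)/227)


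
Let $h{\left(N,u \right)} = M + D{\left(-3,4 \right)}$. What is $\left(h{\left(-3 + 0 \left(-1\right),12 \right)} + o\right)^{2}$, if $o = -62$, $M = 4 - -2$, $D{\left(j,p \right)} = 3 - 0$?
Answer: $2809$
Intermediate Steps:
$D{\left(j,p \right)} = 3$ ($D{\left(j,p \right)} = 3 + 0 = 3$)
$M = 6$ ($M = 4 + 2 = 6$)
$h{\left(N,u \right)} = 9$ ($h{\left(N,u \right)} = 6 + 3 = 9$)
$\left(h{\left(-3 + 0 \left(-1\right),12 \right)} + o\right)^{2} = \left(9 - 62\right)^{2} = \left(-53\right)^{2} = 2809$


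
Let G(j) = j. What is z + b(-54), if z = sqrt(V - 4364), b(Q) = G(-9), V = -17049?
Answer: -9 + 7*I*sqrt(437) ≈ -9.0 + 146.33*I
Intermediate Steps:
b(Q) = -9
z = 7*I*sqrt(437) (z = sqrt(-17049 - 4364) = sqrt(-21413) = 7*I*sqrt(437) ≈ 146.33*I)
z + b(-54) = 7*I*sqrt(437) - 9 = -9 + 7*I*sqrt(437)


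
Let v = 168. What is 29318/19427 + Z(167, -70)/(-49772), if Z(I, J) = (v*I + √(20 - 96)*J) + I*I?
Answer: 372371981/966920644 + 35*I*√19/12443 ≈ 0.38511 + 0.012261*I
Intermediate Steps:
Z(I, J) = I² + 168*I + 2*I*J*√19 (Z(I, J) = (168*I + √(20 - 96)*J) + I*I = (168*I + √(-76)*J) + I² = (168*I + (2*I*√19)*J) + I² = (168*I + 2*I*J*√19) + I² = I² + 168*I + 2*I*J*√19)
29318/19427 + Z(167, -70)/(-49772) = 29318/19427 + (167² + 168*167 + 2*I*(-70)*√19)/(-49772) = 29318*(1/19427) + (27889 + 28056 - 140*I*√19)*(-1/49772) = 29318/19427 + (55945 - 140*I*√19)*(-1/49772) = 29318/19427 + (-55945/49772 + 35*I*√19/12443) = 372371981/966920644 + 35*I*√19/12443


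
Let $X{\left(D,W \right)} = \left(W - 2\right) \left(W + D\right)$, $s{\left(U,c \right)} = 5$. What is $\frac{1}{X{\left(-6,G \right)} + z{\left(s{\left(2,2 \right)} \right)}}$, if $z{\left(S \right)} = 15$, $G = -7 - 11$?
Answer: $\frac{1}{495} \approx 0.0020202$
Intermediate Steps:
$G = -18$
$X{\left(D,W \right)} = \left(-2 + W\right) \left(D + W\right)$
$\frac{1}{X{\left(-6,G \right)} + z{\left(s{\left(2,2 \right)} \right)}} = \frac{1}{\left(\left(-18\right)^{2} - -12 - -36 - -108\right) + 15} = \frac{1}{\left(324 + 12 + 36 + 108\right) + 15} = \frac{1}{480 + 15} = \frac{1}{495}$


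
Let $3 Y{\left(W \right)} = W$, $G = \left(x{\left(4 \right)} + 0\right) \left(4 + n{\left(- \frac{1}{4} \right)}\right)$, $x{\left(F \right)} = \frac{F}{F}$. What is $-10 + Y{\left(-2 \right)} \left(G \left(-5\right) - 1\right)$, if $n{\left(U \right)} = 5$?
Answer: $\frac{62}{3} \approx 20.667$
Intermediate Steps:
$x{\left(F \right)} = 1$
$G = 9$ ($G = \left(1 + 0\right) \left(4 + 5\right) = 1 \cdot 9 = 9$)
$Y{\left(W \right)} = \frac{W}{3}$
$-10 + Y{\left(-2 \right)} \left(G \left(-5\right) - 1\right) = -10 + \frac{1}{3} \left(-2\right) \left(9 \left(-5\right) - 1\right) = -10 - \frac{2 \left(-45 - 1\right)}{3} = -10 - - \frac{92}{3} = -10 + \frac{92}{3} = \frac{62}{3}$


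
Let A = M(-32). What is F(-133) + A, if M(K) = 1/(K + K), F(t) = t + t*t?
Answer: 1123583/64 ≈ 17556.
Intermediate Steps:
F(t) = t + t²
M(K) = 1/(2*K)
A = -1/64 (A = (½)/(-32) = (½)*(-1/32) = -1/64 ≈ -0.015625)
F(-133) + A = -133*(1 - 133) - 1/64 = -133*(-132) - 1/64 = 17556 - 1/64 = 1123583/64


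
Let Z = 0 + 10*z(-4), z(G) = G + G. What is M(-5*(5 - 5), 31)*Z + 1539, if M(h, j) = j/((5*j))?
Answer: 1523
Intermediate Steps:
z(G) = 2*G
M(h, j) = ⅕ (M(h, j) = j*(1/(5*j)) = ⅕)
Z = -80 (Z = 0 + 10*(2*(-4)) = 0 + 10*(-8) = 0 - 80 = -80)
M(-5*(5 - 5), 31)*Z + 1539 = (⅕)*(-80) + 1539 = -16 + 1539 = 1523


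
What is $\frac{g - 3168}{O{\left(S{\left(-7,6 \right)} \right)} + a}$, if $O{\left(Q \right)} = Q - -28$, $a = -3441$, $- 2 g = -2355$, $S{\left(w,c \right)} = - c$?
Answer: $\frac{3981}{6838} \approx 0.58219$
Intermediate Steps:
$g = \frac{2355}{2}$ ($g = \left(- \frac{1}{2}\right) \left(-2355\right) = \frac{2355}{2} \approx 1177.5$)
$O{\left(Q \right)} = 28 + Q$ ($O{\left(Q \right)} = Q + 28 = 28 + Q$)
$\frac{g - 3168}{O{\left(S{\left(-7,6 \right)} \right)} + a} = \frac{\frac{2355}{2} - 3168}{\left(28 - 6\right) - 3441} = - \frac{3981}{2 \left(\left(28 - 6\right) - 3441\right)} = - \frac{3981}{2 \left(22 - 3441\right)} = - \frac{3981}{2 \left(-3419\right)} = \left(- \frac{3981}{2}\right) \left(- \frac{1}{3419}\right) = \frac{3981}{6838}$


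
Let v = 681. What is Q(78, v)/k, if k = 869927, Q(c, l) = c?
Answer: 78/869927 ≈ 8.9663e-5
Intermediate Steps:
Q(78, v)/k = 78/869927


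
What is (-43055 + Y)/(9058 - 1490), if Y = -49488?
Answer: -8413/688 ≈ -12.228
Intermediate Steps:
(-43055 + Y)/(9058 - 1490) = (-43055 - 49488)/(9058 - 1490) = -92543/7568 = -92543*1/7568 = -8413/688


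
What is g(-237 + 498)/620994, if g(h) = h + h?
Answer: 87/103499 ≈ 0.00084059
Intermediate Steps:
g(h) = 2*h
g(-237 + 498)/620994 = (2*(-237 + 498))/620994 = (2*261)*(1/620994) = 522*(1/620994) = 87/103499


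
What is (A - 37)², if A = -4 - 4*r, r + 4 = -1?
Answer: 441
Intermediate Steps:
r = -5 (r = -4 - 1 = -5)
A = 16 (A = -4 - 4*(-5) = -4 + 20 = 16)
(A - 37)² = (16 - 37)² = (-21)² = 441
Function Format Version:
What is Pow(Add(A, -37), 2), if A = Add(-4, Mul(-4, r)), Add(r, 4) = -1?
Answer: 441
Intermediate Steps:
r = -5 (r = Add(-4, -1) = -5)
A = 16 (A = Add(-4, Mul(-4, -5)) = Add(-4, 20) = 16)
Pow(Add(A, -37), 2) = Pow(Add(16, -37), 2) = Pow(-21, 2) = 441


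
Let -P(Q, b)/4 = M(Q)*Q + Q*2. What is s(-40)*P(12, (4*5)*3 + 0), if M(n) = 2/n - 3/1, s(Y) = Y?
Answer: -1600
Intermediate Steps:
M(n) = -3 + 2/n (M(n) = 2/n - 3*1 = 2/n - 3 = -3 + 2/n)
P(Q, b) = -8*Q - 4*Q*(-3 + 2/Q) (P(Q, b) = -4*((-3 + 2/Q)*Q + Q*2) = -4*(Q*(-3 + 2/Q) + 2*Q) = -4*(2*Q + Q*(-3 + 2/Q)) = -8*Q - 4*Q*(-3 + 2/Q))
s(-40)*P(12, (4*5)*3 + 0) = -40*(-8 + 4*12) = -40*(-8 + 48) = -40*40 = -1600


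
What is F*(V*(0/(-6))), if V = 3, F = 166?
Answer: 0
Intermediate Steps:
F*(V*(0/(-6))) = 166*(3*(0/(-6))) = 166*(3*(0*(-1/6))) = 166*(3*0) = 166*0 = 0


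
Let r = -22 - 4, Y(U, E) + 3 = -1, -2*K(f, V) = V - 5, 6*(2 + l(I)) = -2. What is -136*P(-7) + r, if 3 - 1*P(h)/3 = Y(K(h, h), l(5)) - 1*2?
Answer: -3698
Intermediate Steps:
l(I) = -7/3 (l(I) = -2 + (1/6)*(-2) = -2 - 1/3 = -7/3)
K(f, V) = 5/2 - V/2 (K(f, V) = -(V - 5)/2 = -(-5 + V)/2 = 5/2 - V/2)
Y(U, E) = -4 (Y(U, E) = -3 - 1 = -4)
r = -26
P(h) = 27 (P(h) = 9 - 3*(-4 - 1*2) = 9 - 3*(-4 - 2) = 9 - 3*(-6) = 9 + 18 = 27)
-136*P(-7) + r = -136*27 - 26 = -3672 - 26 = -3698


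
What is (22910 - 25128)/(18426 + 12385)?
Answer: -2218/30811 ≈ -0.071987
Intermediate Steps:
(22910 - 25128)/(18426 + 12385) = -2218/30811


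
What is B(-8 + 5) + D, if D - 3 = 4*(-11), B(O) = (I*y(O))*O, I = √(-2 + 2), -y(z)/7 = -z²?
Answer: -41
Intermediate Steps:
y(z) = 7*z² (y(z) = -(-7)*z² = 7*z²)
I = 0 (I = √0 = 0)
B(O) = 0 (B(O) = (0*(7*O²))*O = 0*O = 0)
D = -41 (D = 3 + 4*(-11) = 3 - 44 = -41)
B(-8 + 5) + D = 0 - 41 = -41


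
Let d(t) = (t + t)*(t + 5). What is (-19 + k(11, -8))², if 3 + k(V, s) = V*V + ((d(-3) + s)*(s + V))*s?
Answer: 335241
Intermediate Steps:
d(t) = 2*t*(5 + t) (d(t) = (2*t)*(5 + t) = 2*t*(5 + t))
k(V, s) = -3 + V² + s*(-12 + s)*(V + s) (k(V, s) = -3 + (V*V + ((2*(-3)*(5 - 3) + s)*(s + V))*s) = -3 + (V² + ((2*(-3)*2 + s)*(V + s))*s) = -3 + (V² + ((-12 + s)*(V + s))*s) = -3 + (V² + s*(-12 + s)*(V + s)) = -3 + V² + s*(-12 + s)*(V + s))
(-19 + k(11, -8))² = (-19 + (-3 + 11² + (-8)³ - 12*(-8)² + 11*(-8)² - 12*11*(-8)))² = (-19 + (-3 + 121 - 512 - 12*64 + 11*64 + 1056))² = (-19 + (-3 + 121 - 512 - 768 + 704 + 1056))² = (-19 + 598)² = 579² = 335241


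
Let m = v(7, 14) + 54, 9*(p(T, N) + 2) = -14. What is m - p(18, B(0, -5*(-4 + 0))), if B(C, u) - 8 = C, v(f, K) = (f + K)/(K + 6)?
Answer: 10549/180 ≈ 58.606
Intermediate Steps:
v(f, K) = (K + f)/(6 + K)
B(C, u) = 8 + C
p(T, N) = -32/9 (p(T, N) = -2 + (⅑)*(-14) = -2 - 14/9 = -32/9)
m = 1101/20 (m = (14 + 7)/(6 + 14) + 54 = 21/20 + 54 = 1101/20 ≈ 55.050)
m - p(18, B(0, -5*(-4 + 0))) = 1101/20 - 1*(-32/9) = 1101/20 + 32/9 = 10549/180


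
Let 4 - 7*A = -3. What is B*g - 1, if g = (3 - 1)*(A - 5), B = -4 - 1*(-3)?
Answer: 7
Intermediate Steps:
A = 1 (A = 4/7 - 1/7*(-3) = 4/7 + 3/7 = 1)
B = -1 (B = -4 + 3 = -1)
g = -8 (g = (3 - 1)*(1 - 5) = 2*(-4) = -8)
B*g - 1 = -1*(-8) - 1 = 8 - 1 = 7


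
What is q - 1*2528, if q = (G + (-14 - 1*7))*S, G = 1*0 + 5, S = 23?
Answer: -2896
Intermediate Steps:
G = 5 (G = 0 + 5 = 5)
q = -368 (q = (5 + (-14 - 1*7))*23 = (5 + (-14 - 7))*23 = (5 - 21)*23 = -16*23 = -368)
q - 1*2528 = -368 - 1*2528 = -368 - 2528 = -2896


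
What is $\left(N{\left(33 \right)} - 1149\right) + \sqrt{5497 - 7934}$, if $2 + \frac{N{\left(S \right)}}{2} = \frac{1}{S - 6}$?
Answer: $- \frac{31129}{27} + i \sqrt{2437} \approx -1152.9 + 49.366 i$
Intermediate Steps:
$N{\left(S \right)} = -4 + \frac{2}{-6 + S}$ ($N{\left(S \right)} = -4 + \frac{2}{S - 6} = -4 + \frac{2}{-6 + S}$)
$\left(N{\left(33 \right)} - 1149\right) + \sqrt{5497 - 7934} = \left(\frac{2 \left(13 - 66\right)}{-6 + 33} - 1149\right) + \sqrt{5497 - 7934} = \left(\frac{2 \left(13 - 66\right)}{27} - 1149\right) + \sqrt{-2437} = \left(2 \cdot \frac{1}{27} \left(-53\right) - 1149\right) + i \sqrt{2437} = \left(- \frac{106}{27} - 1149\right) + i \sqrt{2437} = - \frac{31129}{27} + i \sqrt{2437}$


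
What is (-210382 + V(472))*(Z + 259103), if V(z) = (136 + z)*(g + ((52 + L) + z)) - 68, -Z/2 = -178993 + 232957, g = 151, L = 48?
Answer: 34639332450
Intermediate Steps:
Z = -107928 (Z = -2*(-178993 + 232957) = -2*53964 = -107928)
V(z) = -68 + (136 + z)*(251 + z) (V(z) = (136 + z)*(151 + ((52 + 48) + z)) - 68 = (136 + z)*(151 + (100 + z)) - 68 = (136 + z)*(251 + z) - 68 = -68 + (136 + z)*(251 + z))
(-210382 + V(472))*(Z + 259103) = (-210382 + (34068 + 472² + 387*472))*(-107928 + 259103) = (-210382 + (34068 + 222784 + 182664))*151175 = (-210382 + 439516)*151175 = 229134*151175 = 34639332450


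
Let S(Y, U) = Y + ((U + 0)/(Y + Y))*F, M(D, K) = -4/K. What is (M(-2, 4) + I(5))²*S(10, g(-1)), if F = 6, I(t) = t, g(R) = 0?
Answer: 160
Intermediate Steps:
S(Y, U) = Y + 3*U/Y (S(Y, U) = Y + ((U + 0)/(Y + Y))*6 = Y + (U/((2*Y)))*6 = Y + (U*(1/(2*Y)))*6 = Y + (U/(2*Y))*6 = Y + 3*U/Y)
(M(-2, 4) + I(5))²*S(10, g(-1)) = (-4/4 + 5)²*(10 + 3*0/10) = (-4*¼ + 5)²*(10 + 3*0*(⅒)) = (-1 + 5)²*(10 + 0) = 4²*10 = 16*10 = 160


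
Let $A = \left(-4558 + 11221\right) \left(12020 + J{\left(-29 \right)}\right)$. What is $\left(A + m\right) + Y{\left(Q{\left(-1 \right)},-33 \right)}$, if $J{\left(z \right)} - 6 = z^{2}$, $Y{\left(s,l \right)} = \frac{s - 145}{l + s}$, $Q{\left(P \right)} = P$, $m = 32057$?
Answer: $\frac{1458002999}{17} \approx 8.5765 \cdot 10^{7}$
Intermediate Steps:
$Y{\left(s,l \right)} = \frac{-145 + s}{l + s}$
$J{\left(z \right)} = 6 + z^{2}$
$A = 85732821$ ($A = \left(-4558 + 11221\right) \left(12020 + \left(6 + \left(-29\right)^{2}\right)\right) = 6663 \left(12020 + \left(6 + 841\right)\right) = 6663 \left(12020 + 847\right) = 6663 \cdot 12867 = 85732821$)
$\left(A + m\right) + Y{\left(Q{\left(-1 \right)},-33 \right)} = \left(85732821 + 32057\right) + \frac{-145 - 1}{-33 - 1} = 85764878 + \frac{1}{-34} \left(-146\right) = 85764878 - - \frac{73}{17} = 85764878 + \frac{73}{17} = \frac{1458002999}{17}$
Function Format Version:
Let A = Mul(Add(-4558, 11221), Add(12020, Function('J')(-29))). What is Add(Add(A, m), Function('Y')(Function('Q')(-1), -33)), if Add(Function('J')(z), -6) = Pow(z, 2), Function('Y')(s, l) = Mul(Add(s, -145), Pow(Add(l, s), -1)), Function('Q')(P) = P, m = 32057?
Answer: Rational(1458002999, 17) ≈ 8.5765e+7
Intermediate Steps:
Function('Y')(s, l) = Mul(Pow(Add(l, s), -1), Add(-145, s)) (Function('Y')(s, l) = Mul(Add(-145, s), Pow(Add(l, s), -1)) = Mul(Pow(Add(l, s), -1), Add(-145, s)))
Function('J')(z) = Add(6, Pow(z, 2))
A = 85732821 (A = Mul(Add(-4558, 11221), Add(12020, Add(6, Pow(-29, 2)))) = Mul(6663, Add(12020, Add(6, 841))) = Mul(6663, Add(12020, 847)) = Mul(6663, 12867) = 85732821)
Add(Add(A, m), Function('Y')(Function('Q')(-1), -33)) = Add(Add(85732821, 32057), Mul(Pow(Add(-33, -1), -1), Add(-145, -1))) = Add(85764878, Mul(Pow(-34, -1), -146)) = Add(85764878, Mul(Rational(-1, 34), -146)) = Add(85764878, Rational(73, 17)) = Rational(1458002999, 17)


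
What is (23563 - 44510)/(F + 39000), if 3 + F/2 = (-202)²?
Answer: -20947/120602 ≈ -0.17369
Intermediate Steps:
F = 81602 (F = -6 + 2*(-202)² = -6 + 2*40804 = -6 + 81608 = 81602)
(23563 - 44510)/(F + 39000) = (23563 - 44510)/(81602 + 39000) = -20947/120602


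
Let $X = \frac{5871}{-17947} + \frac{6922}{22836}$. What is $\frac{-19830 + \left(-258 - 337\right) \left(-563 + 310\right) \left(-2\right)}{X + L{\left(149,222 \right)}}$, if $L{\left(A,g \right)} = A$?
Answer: $- \frac{65758457681400}{30527987543} \approx -2154.0$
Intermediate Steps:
$X = - \frac{4920511}{204918846}$ ($X = 5871 \left(- \frac{1}{17947}\right) + 6922 \cdot \frac{1}{22836} = - \frac{5871}{17947} + \frac{3461}{11418} = - \frac{4920511}{204918846} \approx -0.024012$)
$\frac{-19830 + \left(-258 - 337\right) \left(-563 + 310\right) \left(-2\right)}{X + L{\left(149,222 \right)}} = \frac{-19830 + \left(-258 - 337\right) \left(-563 + 310\right) \left(-2\right)}{- \frac{4920511}{204918846} + 149} = \frac{-19830 + \left(-595\right) \left(-253\right) \left(-2\right)}{\frac{30527987543}{204918846}} = \left(-19830 + 150535 \left(-2\right)\right) \frac{204918846}{30527987543} = \left(-19830 - 301070\right) \frac{204918846}{30527987543} = \left(-320900\right) \frac{204918846}{30527987543} = - \frac{65758457681400}{30527987543}$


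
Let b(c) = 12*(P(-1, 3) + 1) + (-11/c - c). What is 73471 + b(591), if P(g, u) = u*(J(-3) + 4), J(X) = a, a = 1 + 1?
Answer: 43206817/591 ≈ 73108.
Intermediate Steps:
a = 2
J(X) = 2
P(g, u) = 6*u (P(g, u) = u*(2 + 4) = u*6 = 6*u)
b(c) = 228 - c - 11/c (b(c) = 12*(6*3 + 1) + (-11/c - c) = 12*(18 + 1) + (-c - 11/c) = 12*19 + (-c - 11/c) = 228 + (-c - 11/c) = 228 - c - 11/c)
73471 + b(591) = 73471 + (228 - 1*591 - 11/591) = 73471 + (228 - 591 - 11*1/591) = 73471 + (228 - 591 - 11/591) = 73471 - 214544/591 = 43206817/591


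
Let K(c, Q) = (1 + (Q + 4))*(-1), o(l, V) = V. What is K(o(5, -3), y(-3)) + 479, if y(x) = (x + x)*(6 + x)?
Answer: 492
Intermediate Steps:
y(x) = 2*x*(6 + x) (y(x) = (2*x)*(6 + x) = 2*x*(6 + x))
K(c, Q) = -5 - Q (K(c, Q) = (1 + (4 + Q))*(-1) = (5 + Q)*(-1) = -5 - Q)
K(o(5, -3), y(-3)) + 479 = (-5 - 2*(-3)*(6 - 3)) + 479 = (-5 - 2*(-3)*3) + 479 = (-5 - 1*(-18)) + 479 = (-5 + 18) + 479 = 13 + 479 = 492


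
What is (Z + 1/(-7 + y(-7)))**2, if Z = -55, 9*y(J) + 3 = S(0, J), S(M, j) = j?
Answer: 16192576/5329 ≈ 3038.6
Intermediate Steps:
y(J) = -1/3 + J/9
(Z + 1/(-7 + y(-7)))**2 = (-55 + 1/(-7 + (-1/3 + (1/9)*(-7))))**2 = (-55 + 1/(-7 + (-1/3 - 7/9)))**2 = (-55 + 1/(-7 - 10/9))**2 = (-55 + 1/(-73/9))**2 = (-55 - 9/73)**2 = (-4024/73)**2 = 16192576/5329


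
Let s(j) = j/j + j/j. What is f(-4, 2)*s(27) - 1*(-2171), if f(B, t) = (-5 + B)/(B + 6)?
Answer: 2162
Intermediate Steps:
s(j) = 2 (s(j) = 1 + 1 = 2)
f(B, t) = (-5 + B)/(6 + B)
f(-4, 2)*s(27) - 1*(-2171) = ((-5 - 4)/(6 - 4))*2 - 1*(-2171) = (-9/2)*2 + 2171 = ((½)*(-9))*2 + 2171 = -9/2*2 + 2171 = -9 + 2171 = 2162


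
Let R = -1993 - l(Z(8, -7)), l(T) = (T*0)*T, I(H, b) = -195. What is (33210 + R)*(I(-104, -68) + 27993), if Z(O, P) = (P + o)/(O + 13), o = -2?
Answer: 867770166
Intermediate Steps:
Z(O, P) = (-2 + P)/(13 + O) (Z(O, P) = (P - 2)/(O + 13) = (-2 + P)/(13 + O))
l(T) = 0 (l(T) = 0*T = 0)
R = -1993 (R = -1993 - 1*0 = -1993 + 0 = -1993)
(33210 + R)*(I(-104, -68) + 27993) = (33210 - 1993)*(-195 + 27993) = 31217*27798 = 867770166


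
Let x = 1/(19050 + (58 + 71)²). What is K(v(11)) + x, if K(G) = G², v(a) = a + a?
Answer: 17274445/35691 ≈ 484.00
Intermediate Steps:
v(a) = 2*a
x = 1/35691 (x = 1/(19050 + 129²) = 1/(19050 + 16641) = 1/35691 ≈ 2.8018e-5)
K(v(11)) + x = (2*11)² + 1/35691 = 22² + 1/35691 = 484 + 1/35691 = 17274445/35691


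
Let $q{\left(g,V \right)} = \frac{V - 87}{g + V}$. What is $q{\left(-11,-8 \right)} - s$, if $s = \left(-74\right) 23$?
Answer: $1707$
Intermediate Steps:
$s = -1702$
$q{\left(g,V \right)} = \frac{-87 + V}{V + g}$
$q{\left(-11,-8 \right)} - s = \frac{-87 - 8}{-8 - 11} - -1702 = \frac{1}{-19} \left(-95\right) + 1702 = \left(- \frac{1}{19}\right) \left(-95\right) + 1702 = 5 + 1702 = 1707$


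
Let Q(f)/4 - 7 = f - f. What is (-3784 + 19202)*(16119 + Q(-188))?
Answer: 248954446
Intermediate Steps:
Q(f) = 28 (Q(f) = 28 + 4*(f - f) = 28 + 4*0 = 28 + 0 = 28)
(-3784 + 19202)*(16119 + Q(-188)) = (-3784 + 19202)*(16119 + 28) = 15418*16147 = 248954446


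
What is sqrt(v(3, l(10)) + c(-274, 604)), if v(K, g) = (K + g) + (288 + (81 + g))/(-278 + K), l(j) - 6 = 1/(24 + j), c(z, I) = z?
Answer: I*sqrt(232836131)/935 ≈ 16.32*I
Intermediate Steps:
l(j) = 6 + 1/(24 + j)
v(K, g) = K + g + (369 + g)/(-278 + K) (v(K, g) = (K + g) + (369 + g)/(-278 + K) = K + g + (369 + g)/(-278 + K))
sqrt(v(3, l(10)) + c(-274, 604)) = sqrt((369 + 3**2 - 278*3 - 277*(145 + 6*10)/(24 + 10) + 3*((145 + 6*10)/(24 + 10)))/(-278 + 3) - 274) = sqrt((369 + 9 - 834 - 277*(145 + 60)/34 + 3*((145 + 60)/34))/(-275) - 274) = sqrt(-(369 + 9 - 834 - 277*205/34 + 3*((1/34)*205))/275 - 274) = sqrt(-(369 + 9 - 834 - 277*205/34 + 3*(205/34))/275 - 274) = sqrt(-(369 + 9 - 834 - 56785/34 + 615/34)/275 - 274) = sqrt(-1/275*(-35837/17) - 274) = sqrt(35837/4675 - 274) = sqrt(-1245113/4675) = I*sqrt(232836131)/935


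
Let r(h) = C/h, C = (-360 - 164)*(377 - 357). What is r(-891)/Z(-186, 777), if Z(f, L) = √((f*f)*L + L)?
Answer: 10480*√26881869/23951745279 ≈ 0.0022686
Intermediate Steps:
C = -10480 (C = -524*20 = -10480)
Z(f, L) = √(L + L*f²) (Z(f, L) = √(f²*L + L) = √(L*f² + L) = √(L + L*f²))
r(h) = -10480/h
r(-891)/Z(-186, 777) = (-10480/(-891))/(√(777*(1 + (-186)²))) = (-10480*(-1/891))/(√(777*(1 + 34596))) = 10480/(891*(√(777*34597))) = 10480/(891*(√26881869)) = 10480*(√26881869/26881869)/891 = 10480*√26881869/23951745279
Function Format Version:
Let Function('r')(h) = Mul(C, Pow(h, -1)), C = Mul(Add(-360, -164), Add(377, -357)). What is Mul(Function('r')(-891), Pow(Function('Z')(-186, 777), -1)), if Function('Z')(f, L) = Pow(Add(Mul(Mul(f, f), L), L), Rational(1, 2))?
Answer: Mul(Rational(10480, 23951745279), Pow(26881869, Rational(1, 2))) ≈ 0.0022686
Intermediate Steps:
C = -10480 (C = Mul(-524, 20) = -10480)
Function('Z')(f, L) = Pow(Add(L, Mul(L, Pow(f, 2))), Rational(1, 2)) (Function('Z')(f, L) = Pow(Add(Mul(Pow(f, 2), L), L), Rational(1, 2)) = Pow(Add(Mul(L, Pow(f, 2)), L), Rational(1, 2)) = Pow(Add(L, Mul(L, Pow(f, 2))), Rational(1, 2)))
Function('r')(h) = Mul(-10480, Pow(h, -1))
Mul(Function('r')(-891), Pow(Function('Z')(-186, 777), -1)) = Mul(Mul(-10480, Pow(-891, -1)), Pow(Pow(Mul(777, Add(1, Pow(-186, 2))), Rational(1, 2)), -1)) = Mul(Mul(-10480, Rational(-1, 891)), Pow(Pow(Mul(777, Add(1, 34596)), Rational(1, 2)), -1)) = Mul(Rational(10480, 891), Pow(Pow(Mul(777, 34597), Rational(1, 2)), -1)) = Mul(Rational(10480, 891), Pow(Pow(26881869, Rational(1, 2)), -1)) = Mul(Rational(10480, 891), Mul(Rational(1, 26881869), Pow(26881869, Rational(1, 2)))) = Mul(Rational(10480, 23951745279), Pow(26881869, Rational(1, 2)))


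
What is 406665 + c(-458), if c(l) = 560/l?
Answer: 93126005/229 ≈ 4.0666e+5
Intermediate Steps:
406665 + c(-458) = 406665 + 560/(-458) = 406665 + 560*(-1/458) = 406665 - 280/229 = 93126005/229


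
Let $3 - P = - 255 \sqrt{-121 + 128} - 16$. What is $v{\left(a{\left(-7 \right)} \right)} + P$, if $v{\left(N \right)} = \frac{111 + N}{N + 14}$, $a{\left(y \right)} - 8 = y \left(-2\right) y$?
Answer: $\frac{1423}{76} + 255 \sqrt{7} \approx 693.39$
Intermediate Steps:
$a{\left(y \right)} = 8 - 2 y^{2}$ ($a{\left(y \right)} = 8 + y \left(-2\right) y = 8 + - 2 y y = 8 - 2 y^{2}$)
$v{\left(N \right)} = \frac{111 + N}{14 + N}$
$P = 19 + 255 \sqrt{7}$ ($P = 3 - \left(- 255 \sqrt{-121 + 128} - 16\right) = 3 - \left(- 255 \sqrt{7} - 16\right) = 3 - \left(-16 - 255 \sqrt{7}\right) = 3 + \left(16 + 255 \sqrt{7}\right) = 19 + 255 \sqrt{7} \approx 693.67$)
$v{\left(a{\left(-7 \right)} \right)} + P = \frac{111 + \left(8 - 2 \left(-7\right)^{2}\right)}{14 + \left(8 - 2 \left(-7\right)^{2}\right)} + \left(19 + 255 \sqrt{7}\right) = \frac{111 + \left(8 - 98\right)}{14 + \left(8 - 98\right)} + \left(19 + 255 \sqrt{7}\right) = \frac{111 - 90}{14 - 90} + \left(19 + 255 \sqrt{7}\right) = \frac{1}{-76} \cdot 21 + \left(19 + 255 \sqrt{7}\right) = \left(- \frac{1}{76}\right) 21 + \left(19 + 255 \sqrt{7}\right) = - \frac{21}{76} + \left(19 + 255 \sqrt{7}\right) = \frac{1423}{76} + 255 \sqrt{7}$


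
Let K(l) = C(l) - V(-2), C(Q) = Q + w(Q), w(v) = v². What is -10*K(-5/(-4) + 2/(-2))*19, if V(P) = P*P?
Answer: 5605/8 ≈ 700.63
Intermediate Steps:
C(Q) = Q + Q²
V(P) = P²
K(l) = -4 + l*(1 + l) (K(l) = l*(1 + l) - 1*(-2)² = l*(1 + l) - 1*4 = l*(1 + l) - 4 = -4 + l*(1 + l))
-10*K(-5/(-4) + 2/(-2))*19 = -10*(-4 + (-5/(-4) + 2/(-2)) + (-5/(-4) + 2/(-2))²)*19 = -10*(-4 + (-5*(-¼) + 2*(-½)) + (-5*(-¼) + 2*(-½))²)*19 = -10*(-4 + (5/4 - 1) + (5/4 - 1)²)*19 = -10*(-4 + ¼ + (¼)²)*19 = -10*(-4 + ¼ + 1/16)*19 = -10*(-59/16)*19 = (295/8)*19 = 5605/8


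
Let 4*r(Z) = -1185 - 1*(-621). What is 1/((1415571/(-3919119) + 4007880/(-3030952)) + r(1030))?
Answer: -494944232137/70620381998455 ≈ -0.0070085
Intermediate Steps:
r(Z) = -141 (r(Z) = (-1185 - 1*(-621))/4 = (-1185 + 621)/4 = (¼)*(-564) = -141)
1/((1415571/(-3919119) + 4007880/(-3030952)) + r(1030)) = 1/((1415571/(-3919119) + 4007880/(-3030952)) - 141) = 1/((1415571*(-1/3919119) + 4007880*(-1/3030952)) - 141) = 1/((-471857/1306373 - 500985/378869) - 141) = 1/(-833245267138/494944232137 - 141) = 1/(-70620381998455/494944232137) = -494944232137/70620381998455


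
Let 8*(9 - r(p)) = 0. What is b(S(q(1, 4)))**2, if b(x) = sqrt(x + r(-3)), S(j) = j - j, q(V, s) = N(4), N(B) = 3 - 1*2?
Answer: 9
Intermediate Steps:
N(B) = 1 (N(B) = 3 - 2 = 1)
r(p) = 9 (r(p) = 9 - 1/8*0 = 9 + 0 = 9)
q(V, s) = 1
S(j) = 0
b(x) = sqrt(9 + x) (b(x) = sqrt(x + 9) = sqrt(9 + x))
b(S(q(1, 4)))**2 = (sqrt(9 + 0))**2 = (sqrt(9))**2 = 3**2 = 9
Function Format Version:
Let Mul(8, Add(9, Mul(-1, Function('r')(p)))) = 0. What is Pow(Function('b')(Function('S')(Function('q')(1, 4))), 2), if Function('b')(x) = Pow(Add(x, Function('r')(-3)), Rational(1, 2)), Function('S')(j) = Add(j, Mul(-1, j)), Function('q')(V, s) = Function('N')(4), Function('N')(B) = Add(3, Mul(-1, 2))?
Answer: 9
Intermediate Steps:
Function('N')(B) = 1 (Function('N')(B) = Add(3, -2) = 1)
Function('r')(p) = 9 (Function('r')(p) = Add(9, Mul(Rational(-1, 8), 0)) = Add(9, 0) = 9)
Function('q')(V, s) = 1
Function('S')(j) = 0
Function('b')(x) = Pow(Add(9, x), Rational(1, 2)) (Function('b')(x) = Pow(Add(x, 9), Rational(1, 2)) = Pow(Add(9, x), Rational(1, 2)))
Pow(Function('b')(Function('S')(Function('q')(1, 4))), 2) = Pow(Pow(Add(9, 0), Rational(1, 2)), 2) = Pow(Pow(9, Rational(1, 2)), 2) = Pow(3, 2) = 9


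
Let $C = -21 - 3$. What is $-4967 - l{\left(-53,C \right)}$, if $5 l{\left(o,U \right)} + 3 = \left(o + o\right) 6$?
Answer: $- \frac{24196}{5} \approx -4839.2$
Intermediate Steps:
$C = -24$ ($C = -21 - 3 = -24$)
$l{\left(o,U \right)} = - \frac{3}{5} + \frac{12 o}{5}$ ($l{\left(o,U \right)} = - \frac{3}{5} + \frac{\left(o + o\right) 6}{5} = - \frac{3}{5} + \frac{2 o 6}{5} = - \frac{3}{5} + \frac{12 o}{5}$)
$-4967 - l{\left(-53,C \right)} = -4967 - \left(- \frac{3}{5} + \frac{12}{5} \left(-53\right)\right) = -4967 - \left(- \frac{3}{5} - \frac{636}{5}\right) = -4967 - - \frac{639}{5} = -4967 + \frac{639}{5} = - \frac{24196}{5}$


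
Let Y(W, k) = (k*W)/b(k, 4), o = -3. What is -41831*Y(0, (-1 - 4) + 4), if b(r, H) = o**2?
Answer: 0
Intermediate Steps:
b(r, H) = 9 (b(r, H) = (-3)**2 = 9)
Y(W, k) = W*k/9 (Y(W, k) = (k*W)/9 = (W*k)*(1/9) = W*k/9)
-41831*Y(0, (-1 - 4) + 4) = -41831*0*((-1 - 4) + 4)/9 = -41831*0*(-5 + 4)/9 = -41831*0*(-1)/9 = -41831*0 = 0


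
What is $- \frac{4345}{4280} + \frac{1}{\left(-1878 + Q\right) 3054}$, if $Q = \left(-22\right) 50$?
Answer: $- \frac{1975848121}{1946289768} \approx -1.0152$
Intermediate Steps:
$Q = -1100$
$- \frac{4345}{4280} + \frac{1}{\left(-1878 + Q\right) 3054} = - \frac{4345}{4280} + \frac{1}{\left(-1878 - 1100\right) 3054} = \left(-4345\right) \frac{1}{4280} + \frac{1}{-2978} \cdot \frac{1}{3054} = - \frac{869}{856} - \frac{1}{9094812} = - \frac{1975848121}{1946289768}$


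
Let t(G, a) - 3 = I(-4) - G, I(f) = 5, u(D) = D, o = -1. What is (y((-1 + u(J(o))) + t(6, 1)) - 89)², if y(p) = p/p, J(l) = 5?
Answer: 7744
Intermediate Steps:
t(G, a) = 8 - G (t(G, a) = 3 + (5 - G) = 8 - G)
y(p) = 1
(y((-1 + u(J(o))) + t(6, 1)) - 89)² = (1 - 89)² = (-88)² = 7744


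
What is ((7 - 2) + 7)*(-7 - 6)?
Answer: -156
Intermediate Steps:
((7 - 2) + 7)*(-7 - 6) = (5 + 7)*(-13) = 12*(-13) = -156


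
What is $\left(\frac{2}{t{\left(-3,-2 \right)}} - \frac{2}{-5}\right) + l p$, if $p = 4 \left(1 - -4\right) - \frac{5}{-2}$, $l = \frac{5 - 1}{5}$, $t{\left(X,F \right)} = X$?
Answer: $\frac{266}{15} \approx 17.733$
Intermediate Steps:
$l = \frac{4}{5}$ ($l = \left(5 - 1\right) \frac{1}{5} = 4 \cdot \frac{1}{5} = \frac{4}{5} \approx 0.8$)
$p = \frac{45}{2}$ ($p = 4 \left(1 + 4\right) - - \frac{5}{2} = 4 \cdot 5 + \frac{5}{2} = 20 + \frac{5}{2} = \frac{45}{2} \approx 22.5$)
$\left(\frac{2}{t{\left(-3,-2 \right)}} - \frac{2}{-5}\right) + l p = \left(\frac{2}{-3} - \frac{2}{-5}\right) + \frac{4}{5} \cdot \frac{45}{2} = \left(2 \left(- \frac{1}{3}\right) - - \frac{2}{5}\right) + 18 = \left(- \frac{2}{3} + \frac{2}{5}\right) + 18 = - \frac{4}{15} + 18 = \frac{266}{15}$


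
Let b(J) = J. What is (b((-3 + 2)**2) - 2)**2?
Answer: 1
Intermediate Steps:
(b((-3 + 2)**2) - 2)**2 = ((-3 + 2)**2 - 2)**2 = ((-1)**2 - 2)**2 = (1 - 2)**2 = (-1)**2 = 1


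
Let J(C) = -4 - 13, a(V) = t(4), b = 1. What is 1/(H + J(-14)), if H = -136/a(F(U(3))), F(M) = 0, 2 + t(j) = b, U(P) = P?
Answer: 1/119 ≈ 0.0084034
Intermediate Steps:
t(j) = -1 (t(j) = -2 + 1 = -1)
a(V) = -1
J(C) = -17
H = 136 (H = -136/(-1) = -136*(-1) = 136)
1/(H + J(-14)) = 1/(136 - 17) = 1/119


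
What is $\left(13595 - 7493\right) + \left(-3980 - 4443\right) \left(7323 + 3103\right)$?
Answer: $-87812096$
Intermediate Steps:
$\left(13595 - 7493\right) + \left(-3980 - 4443\right) \left(7323 + 3103\right) = 6102 - 87818198 = -87812096$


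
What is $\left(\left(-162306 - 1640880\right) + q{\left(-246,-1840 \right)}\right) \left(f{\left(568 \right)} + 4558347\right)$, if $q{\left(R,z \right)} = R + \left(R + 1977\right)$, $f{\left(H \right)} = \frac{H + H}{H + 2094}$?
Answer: $- \frac{993746273171175}{121} \approx -8.2128 \cdot 10^{12}$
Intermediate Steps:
$f{\left(H \right)} = \frac{2 H}{2094 + H}$
$q{\left(R,z \right)} = 1977 + 2 R$ ($q{\left(R,z \right)} = R + \left(1977 + R\right) = 1977 + 2 R$)
$\left(\left(-162306 - 1640880\right) + q{\left(-246,-1840 \right)}\right) \left(f{\left(568 \right)} + 4558347\right) = \left(\left(-162306 - 1640880\right) + \left(1977 + 2 \left(-246\right)\right)\right) \left(2 \cdot 568 \frac{1}{2094 + 568} + 4558347\right) = \left(-1803186 + \left(1977 - 492\right)\right) \left(2 \cdot 568 \cdot \frac{1}{2662} + 4558347\right) = \left(-1803186 + 1485\right) \left(2 \cdot 568 \cdot \frac{1}{2662} + 4558347\right) = - 1801701 \left(\frac{568}{1331} + 4558347\right) = \left(-1801701\right) \frac{6067160425}{1331} = - \frac{993746273171175}{121}$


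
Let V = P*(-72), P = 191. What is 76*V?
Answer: -1045152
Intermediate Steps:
V = -13752 (V = 191*(-72) = -13752)
76*V = 76*(-13752) = -1045152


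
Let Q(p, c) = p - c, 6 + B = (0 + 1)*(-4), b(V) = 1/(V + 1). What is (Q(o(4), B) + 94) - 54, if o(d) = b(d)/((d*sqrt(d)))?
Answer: 2001/40 ≈ 50.025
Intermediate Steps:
b(V) = 1/(1 + V)
o(d) = 1/(d**(3/2)*(1 + d)) (o(d) = 1/((1 + d)*((d*sqrt(d)))) = 1/((1 + d)*(d**(3/2))) = 1/((1 + d)*d**(3/2)) = 1/(d**(3/2)*(1 + d)))
B = -10 (B = -6 + (0 + 1)*(-4) = -6 + 1*(-4) = -6 - 4 = -10)
(Q(o(4), B) + 94) - 54 = ((1/(4**(3/2)*(1 + 4)) - 1*(-10)) + 94) - 54 = (((1/8)/5 + 10) + 94) - 54 = (((1/8)*(1/5) + 10) + 94) - 54 = ((1/40 + 10) + 94) - 54 = (401/40 + 94) - 54 = 4161/40 - 54 = 2001/40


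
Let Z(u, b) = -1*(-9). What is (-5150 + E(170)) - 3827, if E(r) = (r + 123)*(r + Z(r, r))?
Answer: 43470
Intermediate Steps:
Z(u, b) = 9
E(r) = (9 + r)*(123 + r) (E(r) = (r + 123)*(r + 9) = (123 + r)*(9 + r) = (9 + r)*(123 + r))
(-5150 + E(170)) - 3827 = (-5150 + (1107 + 170² + 132*170)) - 3827 = (-5150 + (1107 + 28900 + 22440)) - 3827 = (-5150 + 52447) - 3827 = 47297 - 3827 = 43470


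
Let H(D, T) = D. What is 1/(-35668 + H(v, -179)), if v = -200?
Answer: -1/35868 ≈ -2.7880e-5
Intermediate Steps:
1/(-35668 + H(v, -179)) = 1/(-35668 - 200) = 1/(-35868) = -1/35868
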